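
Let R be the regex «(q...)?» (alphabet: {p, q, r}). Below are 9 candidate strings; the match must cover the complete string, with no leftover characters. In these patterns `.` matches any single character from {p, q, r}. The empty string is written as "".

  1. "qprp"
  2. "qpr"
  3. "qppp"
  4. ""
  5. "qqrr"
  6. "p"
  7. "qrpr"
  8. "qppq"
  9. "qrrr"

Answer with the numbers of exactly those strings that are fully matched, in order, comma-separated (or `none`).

1, 3, 4, 5, 7, 8, 9

1 → match
2 → no match
3 → match
4 → match
5 → match
6 → no match
7 → match
8 → match
9 → match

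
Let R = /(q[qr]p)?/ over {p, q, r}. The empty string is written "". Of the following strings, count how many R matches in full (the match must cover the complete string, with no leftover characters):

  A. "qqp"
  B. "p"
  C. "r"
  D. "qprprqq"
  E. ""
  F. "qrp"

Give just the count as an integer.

A. "qqp" → match
B. "p" → no match
C. "r" → no match
D. "qprprqq" → no match
E. "" → match
F. "qrp" → match
Total matched: 3

3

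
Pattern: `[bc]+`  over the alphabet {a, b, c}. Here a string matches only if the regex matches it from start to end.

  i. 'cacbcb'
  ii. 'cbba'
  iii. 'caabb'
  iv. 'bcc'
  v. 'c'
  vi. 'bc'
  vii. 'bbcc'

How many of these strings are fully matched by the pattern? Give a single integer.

i. 'cacbcb' → no match
ii. 'cbba' → no match
iii. 'caabb' → no match
iv. 'bcc' → match
v. 'c' → match
vi. 'bc' → match
vii. 'bbcc' → match
Total matched: 4

4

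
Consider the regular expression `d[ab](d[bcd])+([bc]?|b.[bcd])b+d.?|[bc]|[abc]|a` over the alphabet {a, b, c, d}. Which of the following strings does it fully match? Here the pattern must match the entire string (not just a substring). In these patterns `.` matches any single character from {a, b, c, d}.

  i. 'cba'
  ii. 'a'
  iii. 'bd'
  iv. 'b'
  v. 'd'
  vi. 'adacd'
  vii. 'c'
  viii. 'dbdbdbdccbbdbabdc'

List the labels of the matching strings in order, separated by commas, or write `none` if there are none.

i. 'cba' → no match
ii. 'a' → match
iii. 'bd' → no match
iv. 'b' → match
v. 'd' → no match
vi. 'adacd' → no match
vii. 'c' → match
viii → no match

ii, iv, vii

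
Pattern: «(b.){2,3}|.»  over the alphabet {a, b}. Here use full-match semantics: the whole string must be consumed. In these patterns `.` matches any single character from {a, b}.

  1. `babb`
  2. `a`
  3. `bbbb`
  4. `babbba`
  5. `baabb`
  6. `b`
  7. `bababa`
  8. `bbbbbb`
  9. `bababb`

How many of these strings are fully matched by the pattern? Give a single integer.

8

1. `babb` → match
2. `a` → match
3. `bbbb` → match
4. `babbba` → match
5. `baabb` → no match
6. `b` → match
7. `bababa` → match
8. `bbbbbb` → match
9. `bababb` → match
Total matched: 8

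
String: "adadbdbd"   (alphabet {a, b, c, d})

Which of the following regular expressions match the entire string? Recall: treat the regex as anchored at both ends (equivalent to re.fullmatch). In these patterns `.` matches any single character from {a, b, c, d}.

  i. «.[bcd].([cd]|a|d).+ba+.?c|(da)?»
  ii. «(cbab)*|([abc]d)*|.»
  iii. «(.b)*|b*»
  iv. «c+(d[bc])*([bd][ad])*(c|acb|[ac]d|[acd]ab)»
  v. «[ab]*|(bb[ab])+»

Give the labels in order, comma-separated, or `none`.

i → no match
ii → match
iii → no match
iv → no match — must start with "c"
v → no match

ii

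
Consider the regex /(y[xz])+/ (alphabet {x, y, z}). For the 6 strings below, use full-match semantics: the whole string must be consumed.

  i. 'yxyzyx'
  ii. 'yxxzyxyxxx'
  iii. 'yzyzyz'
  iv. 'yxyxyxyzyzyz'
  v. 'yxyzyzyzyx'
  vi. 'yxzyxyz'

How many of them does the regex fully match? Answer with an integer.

4

i. 'yxyzyx' → match
ii. 'yxxzyxyxxx' → no match
iii. 'yzyzyz' → match
iv. 'yxyxyxyzyzyz' → match
v. 'yxyzyzyzyx' → match
vi. 'yxzyxyz' → no match
Total matched: 4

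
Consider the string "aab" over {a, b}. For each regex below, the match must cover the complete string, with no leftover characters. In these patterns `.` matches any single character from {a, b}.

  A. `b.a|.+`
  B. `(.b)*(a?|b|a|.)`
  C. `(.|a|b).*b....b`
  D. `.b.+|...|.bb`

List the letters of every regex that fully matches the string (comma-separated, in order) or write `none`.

A, D

A → match
B → no match
C → no match
D → match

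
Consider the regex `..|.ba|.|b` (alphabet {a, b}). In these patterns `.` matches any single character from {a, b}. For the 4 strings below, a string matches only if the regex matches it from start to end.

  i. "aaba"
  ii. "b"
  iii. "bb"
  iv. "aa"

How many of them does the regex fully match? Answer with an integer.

3

i → no match
ii → match
iii → match
iv → match
Total matched: 3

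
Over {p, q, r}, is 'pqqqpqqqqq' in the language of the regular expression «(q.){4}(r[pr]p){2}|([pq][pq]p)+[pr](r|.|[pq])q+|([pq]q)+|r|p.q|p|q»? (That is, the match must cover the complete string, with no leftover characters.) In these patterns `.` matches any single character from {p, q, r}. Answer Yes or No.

Yes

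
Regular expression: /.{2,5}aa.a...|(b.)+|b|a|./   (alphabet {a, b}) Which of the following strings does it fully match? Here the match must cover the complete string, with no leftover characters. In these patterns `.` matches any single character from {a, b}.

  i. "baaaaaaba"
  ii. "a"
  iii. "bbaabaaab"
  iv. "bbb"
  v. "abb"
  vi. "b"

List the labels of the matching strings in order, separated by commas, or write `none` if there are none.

i → match
ii → match
iii → match
iv → no match
v → no match
vi → match

i, ii, iii, vi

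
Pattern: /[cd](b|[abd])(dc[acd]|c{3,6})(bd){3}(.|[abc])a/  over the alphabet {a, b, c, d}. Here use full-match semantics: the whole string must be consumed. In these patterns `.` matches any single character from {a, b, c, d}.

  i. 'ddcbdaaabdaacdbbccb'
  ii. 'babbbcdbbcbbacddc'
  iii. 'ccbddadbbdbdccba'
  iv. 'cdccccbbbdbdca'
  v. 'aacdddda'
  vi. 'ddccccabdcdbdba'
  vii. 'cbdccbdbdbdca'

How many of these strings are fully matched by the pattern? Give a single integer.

1

i → no match — must end with 'a'
ii → no match — must end with 'a'
iii → no match
iv → no match
v → no match
vi → no match
vii → match
Total matched: 1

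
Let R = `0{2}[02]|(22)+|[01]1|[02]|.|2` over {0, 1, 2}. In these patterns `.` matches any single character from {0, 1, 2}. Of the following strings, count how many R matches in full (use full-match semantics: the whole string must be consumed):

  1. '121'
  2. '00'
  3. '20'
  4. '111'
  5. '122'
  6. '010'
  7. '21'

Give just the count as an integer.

0

1 → no match
2 → no match
3 → no match
4 → no match
5 → no match
6 → no match
7 → no match
Total matched: 0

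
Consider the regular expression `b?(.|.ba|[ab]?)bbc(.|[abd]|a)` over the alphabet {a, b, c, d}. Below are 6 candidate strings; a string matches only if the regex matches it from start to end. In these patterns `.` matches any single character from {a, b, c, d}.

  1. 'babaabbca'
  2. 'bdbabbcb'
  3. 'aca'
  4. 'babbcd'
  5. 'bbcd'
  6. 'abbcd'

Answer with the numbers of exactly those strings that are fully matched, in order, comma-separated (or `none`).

2, 4, 5, 6

1 → no match
2 → match
3 → no match
4 → match
5 → match
6 → match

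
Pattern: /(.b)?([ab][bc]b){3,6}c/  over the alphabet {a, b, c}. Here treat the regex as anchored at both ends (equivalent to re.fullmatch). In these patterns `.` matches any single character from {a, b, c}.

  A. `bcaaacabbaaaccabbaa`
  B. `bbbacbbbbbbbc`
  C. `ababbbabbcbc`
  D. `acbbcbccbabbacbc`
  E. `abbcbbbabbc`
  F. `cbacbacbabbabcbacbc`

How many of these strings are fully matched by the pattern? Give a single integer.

1

A → no match — must end with `bc`
B → match
C → no match
D → no match
E → no match
F → no match
Total matched: 1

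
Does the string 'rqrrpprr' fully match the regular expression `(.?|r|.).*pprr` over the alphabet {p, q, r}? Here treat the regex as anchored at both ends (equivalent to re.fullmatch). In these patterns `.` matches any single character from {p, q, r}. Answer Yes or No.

Yes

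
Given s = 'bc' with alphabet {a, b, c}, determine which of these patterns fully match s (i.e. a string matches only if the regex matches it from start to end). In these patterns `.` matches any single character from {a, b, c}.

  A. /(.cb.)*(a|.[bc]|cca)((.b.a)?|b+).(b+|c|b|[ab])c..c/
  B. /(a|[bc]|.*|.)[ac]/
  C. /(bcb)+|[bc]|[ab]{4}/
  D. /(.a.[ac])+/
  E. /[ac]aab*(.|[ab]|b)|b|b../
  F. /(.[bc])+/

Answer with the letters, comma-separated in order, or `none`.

B, F

A → no match
B → match
C → no match
D → no match
E → no match
F → match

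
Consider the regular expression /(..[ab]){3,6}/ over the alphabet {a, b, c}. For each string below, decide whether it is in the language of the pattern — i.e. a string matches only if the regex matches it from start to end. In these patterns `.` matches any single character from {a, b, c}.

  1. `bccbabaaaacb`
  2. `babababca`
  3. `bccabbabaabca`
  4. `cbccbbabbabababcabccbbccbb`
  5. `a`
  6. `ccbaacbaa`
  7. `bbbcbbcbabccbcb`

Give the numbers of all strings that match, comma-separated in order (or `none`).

1. `bccbabaaaacb` → no match
2. `babababca` → match
3 → no match
4 → no match
5. `a` → no match
6. `ccbaacbaa` → no match
7 → no match

2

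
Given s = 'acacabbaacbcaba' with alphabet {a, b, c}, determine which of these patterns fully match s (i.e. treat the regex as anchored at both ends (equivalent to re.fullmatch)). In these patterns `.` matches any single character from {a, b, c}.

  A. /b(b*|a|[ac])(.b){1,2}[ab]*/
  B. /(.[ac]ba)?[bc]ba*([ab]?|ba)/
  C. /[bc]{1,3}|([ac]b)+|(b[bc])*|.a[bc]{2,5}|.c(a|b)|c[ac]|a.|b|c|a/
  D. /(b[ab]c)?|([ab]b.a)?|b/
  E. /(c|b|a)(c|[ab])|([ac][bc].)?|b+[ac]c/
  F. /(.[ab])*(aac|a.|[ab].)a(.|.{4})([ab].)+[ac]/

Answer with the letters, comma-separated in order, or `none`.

A → no match — must start with 'b'
B → no match
C → no match
D → no match
E → no match
F → match

F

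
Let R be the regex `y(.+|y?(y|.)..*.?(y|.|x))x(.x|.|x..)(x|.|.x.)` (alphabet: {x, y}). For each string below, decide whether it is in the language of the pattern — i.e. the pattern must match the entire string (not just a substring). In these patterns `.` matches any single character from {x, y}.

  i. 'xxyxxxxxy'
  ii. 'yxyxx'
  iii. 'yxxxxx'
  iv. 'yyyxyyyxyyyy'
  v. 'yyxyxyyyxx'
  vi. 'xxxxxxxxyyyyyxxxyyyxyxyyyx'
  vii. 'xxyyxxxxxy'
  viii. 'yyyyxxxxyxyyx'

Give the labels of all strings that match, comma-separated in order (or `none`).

iii

i. 'xxyxxxxxy' → no match — must start with 'y'
ii. 'yxyxx' → no match
iii. 'yxxxxx' → match
iv. 'yyyxyyyxyyyy' → no match
v. 'yyxyxyyyxx' → no match
vi → no match — must start with 'y'
vii. 'xxyyxxxxxy' → no match — must start with 'y'
viii → no match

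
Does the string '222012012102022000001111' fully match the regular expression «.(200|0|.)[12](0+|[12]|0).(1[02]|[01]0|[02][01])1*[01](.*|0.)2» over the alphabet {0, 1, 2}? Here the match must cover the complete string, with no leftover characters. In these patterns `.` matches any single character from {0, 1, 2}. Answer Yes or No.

Every match must end with '2', but '222012012102022000001111' does not.

No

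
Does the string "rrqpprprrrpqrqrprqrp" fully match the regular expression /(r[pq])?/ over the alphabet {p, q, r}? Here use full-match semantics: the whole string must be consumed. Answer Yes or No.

No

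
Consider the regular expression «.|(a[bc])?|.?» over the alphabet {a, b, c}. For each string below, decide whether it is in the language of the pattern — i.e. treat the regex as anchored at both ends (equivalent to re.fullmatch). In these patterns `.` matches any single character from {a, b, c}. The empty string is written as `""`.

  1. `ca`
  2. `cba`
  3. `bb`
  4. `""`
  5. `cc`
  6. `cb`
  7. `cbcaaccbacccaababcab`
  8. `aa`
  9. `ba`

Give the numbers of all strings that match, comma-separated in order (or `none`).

1 → no match
2 → no match
3 → no match
4 → match
5 → no match
6 → no match
7 → no match
8 → no match
9 → no match

4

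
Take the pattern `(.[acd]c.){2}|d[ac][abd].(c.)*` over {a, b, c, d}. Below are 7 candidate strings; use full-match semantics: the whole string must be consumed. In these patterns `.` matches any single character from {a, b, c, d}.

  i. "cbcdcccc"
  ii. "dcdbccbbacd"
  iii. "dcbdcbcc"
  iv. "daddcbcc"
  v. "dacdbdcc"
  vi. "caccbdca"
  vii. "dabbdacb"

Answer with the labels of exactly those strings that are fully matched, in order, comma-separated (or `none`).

i → no match
ii → no match
iii → match
iv → match
v → match
vi → match
vii → no match

iii, iv, v, vi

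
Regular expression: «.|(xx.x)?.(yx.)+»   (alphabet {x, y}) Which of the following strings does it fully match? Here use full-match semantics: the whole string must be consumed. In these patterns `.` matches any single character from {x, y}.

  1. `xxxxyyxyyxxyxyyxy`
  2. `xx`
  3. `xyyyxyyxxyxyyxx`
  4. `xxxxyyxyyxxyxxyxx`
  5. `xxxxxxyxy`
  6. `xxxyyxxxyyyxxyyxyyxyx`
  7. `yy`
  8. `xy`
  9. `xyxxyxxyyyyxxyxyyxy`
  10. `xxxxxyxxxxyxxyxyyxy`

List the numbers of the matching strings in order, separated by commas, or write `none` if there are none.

1 → match
2 → no match
3 → no match
4 → match
5 → no match
6 → no match
7 → no match
8 → no match
9 → no match
10 → no match

1, 4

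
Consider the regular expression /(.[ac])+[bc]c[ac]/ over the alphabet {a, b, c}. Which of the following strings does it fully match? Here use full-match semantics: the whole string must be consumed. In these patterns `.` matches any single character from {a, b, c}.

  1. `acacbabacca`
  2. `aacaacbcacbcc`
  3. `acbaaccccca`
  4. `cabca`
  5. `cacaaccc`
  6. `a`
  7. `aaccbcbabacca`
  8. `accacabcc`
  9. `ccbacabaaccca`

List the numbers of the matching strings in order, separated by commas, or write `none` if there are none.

1. `acacbabacca` → match
2 → match
3. `acbaaccccca` → match
4. `cabca` → match
5. `cacaaccc` → no match
6. `a` → no match
7 → match
8. `accacabcc` → match
9 → match

1, 2, 3, 4, 7, 8, 9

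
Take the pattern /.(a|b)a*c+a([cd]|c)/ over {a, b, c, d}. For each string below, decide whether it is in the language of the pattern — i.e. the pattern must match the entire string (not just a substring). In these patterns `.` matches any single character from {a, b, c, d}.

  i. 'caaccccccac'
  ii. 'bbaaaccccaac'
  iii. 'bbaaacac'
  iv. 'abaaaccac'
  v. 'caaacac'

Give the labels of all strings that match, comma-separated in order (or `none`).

i, iii, iv, v

i → match
ii → no match
iii → match
iv → match
v → match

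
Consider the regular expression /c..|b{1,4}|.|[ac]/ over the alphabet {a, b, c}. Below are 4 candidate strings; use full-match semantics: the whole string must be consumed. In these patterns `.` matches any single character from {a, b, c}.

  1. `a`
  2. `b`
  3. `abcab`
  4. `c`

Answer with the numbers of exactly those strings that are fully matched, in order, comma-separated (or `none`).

1 → match
2 → match
3 → no match
4 → match

1, 2, 4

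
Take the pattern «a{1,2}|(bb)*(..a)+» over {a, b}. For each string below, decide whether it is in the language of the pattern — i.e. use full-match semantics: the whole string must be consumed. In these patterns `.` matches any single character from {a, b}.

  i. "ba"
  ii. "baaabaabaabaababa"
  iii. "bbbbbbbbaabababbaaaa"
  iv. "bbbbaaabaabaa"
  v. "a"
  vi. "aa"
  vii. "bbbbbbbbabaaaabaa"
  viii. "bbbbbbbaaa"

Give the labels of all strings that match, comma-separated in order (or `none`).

iv, v, vi, vii

i. "ba" → no match
ii → no match
iii → no match
iv → match
v. "a" → match
vi. "aa" → match
vii → match
viii. "bbbbbbbaaa" → no match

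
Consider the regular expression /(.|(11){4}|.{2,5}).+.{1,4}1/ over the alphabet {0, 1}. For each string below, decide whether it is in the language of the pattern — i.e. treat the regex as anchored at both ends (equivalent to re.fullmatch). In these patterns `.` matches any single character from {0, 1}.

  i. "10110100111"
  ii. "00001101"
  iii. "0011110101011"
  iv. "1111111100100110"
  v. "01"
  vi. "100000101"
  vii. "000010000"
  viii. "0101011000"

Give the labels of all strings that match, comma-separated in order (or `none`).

i, ii, iii, vi

i → match
ii → match
iii → match
iv → no match — must end with "1"
v → no match
vi → match
vii → no match — must end with "1"
viii → no match — must end with "1"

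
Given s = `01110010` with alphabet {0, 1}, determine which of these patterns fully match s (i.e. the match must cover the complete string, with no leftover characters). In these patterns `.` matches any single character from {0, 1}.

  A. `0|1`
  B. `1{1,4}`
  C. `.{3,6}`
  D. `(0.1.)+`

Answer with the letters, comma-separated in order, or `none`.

D

A → no match
B → no match — must start with `1`
C → no match
D → match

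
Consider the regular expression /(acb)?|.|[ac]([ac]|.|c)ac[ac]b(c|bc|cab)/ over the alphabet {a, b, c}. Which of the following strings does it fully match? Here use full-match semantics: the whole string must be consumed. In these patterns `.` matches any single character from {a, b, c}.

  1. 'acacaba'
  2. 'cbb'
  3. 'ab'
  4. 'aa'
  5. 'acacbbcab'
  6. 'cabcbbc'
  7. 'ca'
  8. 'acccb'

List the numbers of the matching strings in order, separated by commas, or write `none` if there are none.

none

1 → no match
2 → no match
3 → no match
4 → no match
5 → no match
6 → no match
7 → no match
8 → no match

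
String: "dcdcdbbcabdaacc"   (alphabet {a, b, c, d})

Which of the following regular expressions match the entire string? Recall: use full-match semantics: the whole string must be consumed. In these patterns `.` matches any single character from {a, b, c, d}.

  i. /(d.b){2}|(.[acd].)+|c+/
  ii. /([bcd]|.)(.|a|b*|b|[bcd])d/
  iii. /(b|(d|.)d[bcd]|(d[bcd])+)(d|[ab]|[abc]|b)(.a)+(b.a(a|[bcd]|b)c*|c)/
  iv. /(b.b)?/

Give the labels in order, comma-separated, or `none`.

i → match
ii → no match — must end with "d"
iii → match
iv → no match

i, iii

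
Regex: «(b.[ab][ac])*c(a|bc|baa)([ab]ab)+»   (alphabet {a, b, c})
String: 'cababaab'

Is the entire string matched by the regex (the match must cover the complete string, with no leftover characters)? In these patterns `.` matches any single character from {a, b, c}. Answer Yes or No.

Yes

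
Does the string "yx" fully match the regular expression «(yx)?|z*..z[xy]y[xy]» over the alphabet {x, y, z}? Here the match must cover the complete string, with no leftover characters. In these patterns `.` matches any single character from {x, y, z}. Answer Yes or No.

Yes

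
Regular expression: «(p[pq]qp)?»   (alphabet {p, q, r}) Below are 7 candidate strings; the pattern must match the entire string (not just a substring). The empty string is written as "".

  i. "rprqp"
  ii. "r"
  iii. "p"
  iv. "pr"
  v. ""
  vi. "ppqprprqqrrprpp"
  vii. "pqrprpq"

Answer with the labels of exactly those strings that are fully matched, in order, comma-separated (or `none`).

v

i. "rprqp" → no match
ii. "r" → no match
iii. "p" → no match
iv. "pr" → no match
v. "" → match
vi → no match
vii. "pqrprpq" → no match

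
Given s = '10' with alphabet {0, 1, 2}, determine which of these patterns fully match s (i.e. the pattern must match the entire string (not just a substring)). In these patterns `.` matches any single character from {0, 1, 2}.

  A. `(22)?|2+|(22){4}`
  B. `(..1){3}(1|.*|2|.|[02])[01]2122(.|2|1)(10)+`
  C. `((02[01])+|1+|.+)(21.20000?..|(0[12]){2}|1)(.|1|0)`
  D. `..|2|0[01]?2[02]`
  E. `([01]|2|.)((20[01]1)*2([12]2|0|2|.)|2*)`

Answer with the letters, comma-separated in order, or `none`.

A → no match
B → no match
C → no match
D → match
E → no match

D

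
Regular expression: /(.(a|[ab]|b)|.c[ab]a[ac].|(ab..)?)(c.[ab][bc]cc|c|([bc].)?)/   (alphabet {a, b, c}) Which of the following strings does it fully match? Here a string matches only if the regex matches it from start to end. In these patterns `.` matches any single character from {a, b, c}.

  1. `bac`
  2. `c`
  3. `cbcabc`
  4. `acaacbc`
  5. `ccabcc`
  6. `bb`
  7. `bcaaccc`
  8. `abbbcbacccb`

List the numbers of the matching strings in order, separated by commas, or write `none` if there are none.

1, 2, 4, 5, 6, 7

1 → match
2 → match
3 → no match
4 → match
5 → match
6 → match
7 → match
8 → no match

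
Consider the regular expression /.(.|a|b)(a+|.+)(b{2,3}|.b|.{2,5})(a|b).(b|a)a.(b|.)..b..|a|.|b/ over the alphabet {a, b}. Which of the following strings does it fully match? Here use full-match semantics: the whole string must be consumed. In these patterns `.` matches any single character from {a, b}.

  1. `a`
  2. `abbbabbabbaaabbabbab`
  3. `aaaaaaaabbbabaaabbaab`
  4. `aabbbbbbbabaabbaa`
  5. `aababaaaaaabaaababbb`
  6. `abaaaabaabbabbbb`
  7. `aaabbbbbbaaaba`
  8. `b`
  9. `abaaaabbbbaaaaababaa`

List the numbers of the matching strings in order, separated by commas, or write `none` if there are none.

1, 2, 4, 5, 6, 8, 9

1. `a` → match
2 → match
3 → no match
4 → match
5 → match
6 → match
7 → no match
8. `b` → match
9 → match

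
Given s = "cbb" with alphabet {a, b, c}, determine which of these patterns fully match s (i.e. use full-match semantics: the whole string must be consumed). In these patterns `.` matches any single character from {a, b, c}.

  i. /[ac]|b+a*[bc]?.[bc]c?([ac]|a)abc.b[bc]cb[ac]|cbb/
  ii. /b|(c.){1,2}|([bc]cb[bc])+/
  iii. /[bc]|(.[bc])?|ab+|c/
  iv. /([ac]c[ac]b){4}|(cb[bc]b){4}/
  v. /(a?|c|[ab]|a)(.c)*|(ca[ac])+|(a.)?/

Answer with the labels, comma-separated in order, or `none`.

i

i → match
ii → no match
iii → no match
iv → no match
v → no match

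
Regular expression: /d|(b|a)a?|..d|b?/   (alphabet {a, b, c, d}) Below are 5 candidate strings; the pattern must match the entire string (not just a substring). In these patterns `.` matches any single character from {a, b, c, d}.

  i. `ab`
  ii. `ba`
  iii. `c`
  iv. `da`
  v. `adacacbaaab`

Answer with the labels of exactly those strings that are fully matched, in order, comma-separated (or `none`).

ii

i → no match
ii → match
iii → no match
iv → no match
v → no match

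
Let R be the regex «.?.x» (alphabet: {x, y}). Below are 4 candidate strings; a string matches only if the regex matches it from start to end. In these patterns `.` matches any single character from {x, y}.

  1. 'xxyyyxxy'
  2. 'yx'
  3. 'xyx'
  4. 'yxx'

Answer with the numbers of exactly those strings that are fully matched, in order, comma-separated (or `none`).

2, 3, 4

1 → no match — must end with 'x'
2 → match
3 → match
4 → match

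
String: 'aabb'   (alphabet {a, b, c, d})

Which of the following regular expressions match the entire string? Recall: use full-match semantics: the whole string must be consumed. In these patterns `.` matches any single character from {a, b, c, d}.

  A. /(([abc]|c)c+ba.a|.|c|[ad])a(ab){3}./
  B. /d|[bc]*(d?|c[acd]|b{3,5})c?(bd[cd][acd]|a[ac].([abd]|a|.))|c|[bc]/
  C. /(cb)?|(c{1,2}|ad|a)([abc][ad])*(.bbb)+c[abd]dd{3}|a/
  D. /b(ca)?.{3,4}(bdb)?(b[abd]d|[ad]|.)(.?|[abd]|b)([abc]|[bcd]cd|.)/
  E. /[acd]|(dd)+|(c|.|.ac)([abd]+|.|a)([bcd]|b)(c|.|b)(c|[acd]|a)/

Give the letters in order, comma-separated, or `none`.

A → no match
B → match
C → no match
D → no match — must start with 'b'
E → no match

B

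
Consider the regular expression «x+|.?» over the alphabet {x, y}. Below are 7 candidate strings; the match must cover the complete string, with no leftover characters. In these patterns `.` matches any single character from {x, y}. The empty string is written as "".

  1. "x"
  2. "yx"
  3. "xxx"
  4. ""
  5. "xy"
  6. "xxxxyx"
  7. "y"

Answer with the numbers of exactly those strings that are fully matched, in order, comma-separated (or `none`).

1, 3, 4, 7

1 → match
2 → no match
3 → match
4 → match
5 → no match
6 → no match
7 → match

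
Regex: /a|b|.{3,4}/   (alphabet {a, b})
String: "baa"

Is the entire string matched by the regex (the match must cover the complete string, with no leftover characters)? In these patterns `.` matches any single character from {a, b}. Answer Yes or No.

Yes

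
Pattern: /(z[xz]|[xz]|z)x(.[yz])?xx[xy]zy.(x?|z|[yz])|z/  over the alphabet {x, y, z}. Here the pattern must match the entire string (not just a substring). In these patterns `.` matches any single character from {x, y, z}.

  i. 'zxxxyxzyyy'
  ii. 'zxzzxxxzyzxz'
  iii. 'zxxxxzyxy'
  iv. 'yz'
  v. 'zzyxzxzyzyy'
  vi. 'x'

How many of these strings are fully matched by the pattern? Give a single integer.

i → no match
ii → no match
iii → match
iv → no match
v → no match
vi → no match
Total matched: 1

1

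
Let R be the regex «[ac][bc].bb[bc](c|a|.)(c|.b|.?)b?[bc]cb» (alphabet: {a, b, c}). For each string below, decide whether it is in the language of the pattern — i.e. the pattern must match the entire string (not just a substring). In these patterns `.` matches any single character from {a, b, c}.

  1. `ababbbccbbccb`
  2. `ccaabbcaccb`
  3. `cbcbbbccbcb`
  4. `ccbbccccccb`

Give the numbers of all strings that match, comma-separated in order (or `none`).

1 → match
2 → no match
3 → match
4 → no match

1, 3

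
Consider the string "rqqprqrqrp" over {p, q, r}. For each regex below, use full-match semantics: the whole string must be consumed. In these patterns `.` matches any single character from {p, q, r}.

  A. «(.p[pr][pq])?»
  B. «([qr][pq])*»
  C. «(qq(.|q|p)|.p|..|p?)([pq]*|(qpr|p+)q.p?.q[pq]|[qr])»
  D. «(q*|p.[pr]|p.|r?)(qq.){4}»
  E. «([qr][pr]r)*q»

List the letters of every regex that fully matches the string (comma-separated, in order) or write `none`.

A → no match
B → match
C → no match
D → no match
E → no match — must end with "q"

B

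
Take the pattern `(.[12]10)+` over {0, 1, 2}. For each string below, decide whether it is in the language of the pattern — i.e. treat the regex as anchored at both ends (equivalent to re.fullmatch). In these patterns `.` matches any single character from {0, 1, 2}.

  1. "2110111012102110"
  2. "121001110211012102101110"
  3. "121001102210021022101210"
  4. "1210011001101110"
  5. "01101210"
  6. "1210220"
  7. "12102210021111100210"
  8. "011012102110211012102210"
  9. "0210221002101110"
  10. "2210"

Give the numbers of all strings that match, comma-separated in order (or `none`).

1 → match
2 → no match
3 → match
4 → match
5. "01101210" → match
6. "1210220" → no match — must end with "10"
7 → no match
8 → match
9 → match
10. "2210" → match

1, 3, 4, 5, 8, 9, 10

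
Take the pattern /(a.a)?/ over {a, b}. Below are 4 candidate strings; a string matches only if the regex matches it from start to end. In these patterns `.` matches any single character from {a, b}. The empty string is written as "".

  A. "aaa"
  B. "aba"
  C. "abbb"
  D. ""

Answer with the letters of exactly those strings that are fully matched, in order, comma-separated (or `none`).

A → match
B → match
C → no match
D → match

A, B, D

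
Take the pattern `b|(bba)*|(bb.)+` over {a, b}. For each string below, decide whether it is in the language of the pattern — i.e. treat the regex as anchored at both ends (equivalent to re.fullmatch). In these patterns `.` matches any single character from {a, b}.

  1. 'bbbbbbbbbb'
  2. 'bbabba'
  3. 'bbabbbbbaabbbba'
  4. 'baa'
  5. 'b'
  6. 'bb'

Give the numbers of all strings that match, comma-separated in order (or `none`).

1. 'bbbbbbbbbb' → no match
2. 'bbabba' → match
3 → no match
4. 'baa' → no match
5. 'b' → match
6. 'bb' → no match

2, 5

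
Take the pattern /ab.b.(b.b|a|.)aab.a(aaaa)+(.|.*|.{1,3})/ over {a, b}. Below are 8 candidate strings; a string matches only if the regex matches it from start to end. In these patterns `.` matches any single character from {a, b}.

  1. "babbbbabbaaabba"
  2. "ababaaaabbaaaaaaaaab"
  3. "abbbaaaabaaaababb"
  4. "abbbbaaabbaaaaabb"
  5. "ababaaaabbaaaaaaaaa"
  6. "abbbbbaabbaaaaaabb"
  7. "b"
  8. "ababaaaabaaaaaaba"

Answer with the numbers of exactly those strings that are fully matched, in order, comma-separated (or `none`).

1 → no match — must start with "ab"
2 → match
3 → no match
4 → match
5 → match
6 → match
7. "b" → no match — must start with "ab"
8 → match

2, 4, 5, 6, 8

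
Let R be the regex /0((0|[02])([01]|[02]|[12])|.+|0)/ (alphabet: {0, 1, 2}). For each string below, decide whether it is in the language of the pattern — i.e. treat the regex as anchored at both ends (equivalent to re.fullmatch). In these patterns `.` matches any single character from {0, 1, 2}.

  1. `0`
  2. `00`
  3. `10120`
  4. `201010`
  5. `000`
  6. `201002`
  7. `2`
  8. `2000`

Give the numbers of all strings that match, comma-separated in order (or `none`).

2, 5

1 → no match
2 → match
3 → no match — must start with `0`
4 → no match — must start with `0`
5 → match
6 → no match — must start with `0`
7 → no match — must start with `0`
8 → no match — must start with `0`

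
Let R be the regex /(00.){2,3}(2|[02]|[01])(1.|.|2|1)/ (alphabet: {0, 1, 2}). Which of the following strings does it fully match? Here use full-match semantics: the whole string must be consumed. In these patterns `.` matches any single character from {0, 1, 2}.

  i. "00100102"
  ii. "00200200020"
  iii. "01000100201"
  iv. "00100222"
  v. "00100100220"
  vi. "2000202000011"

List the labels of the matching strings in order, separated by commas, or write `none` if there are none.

i, ii, iv, v

i → match
ii → match
iii → no match — must start with "00"
iv → match
v → match
vi → no match — must start with "00"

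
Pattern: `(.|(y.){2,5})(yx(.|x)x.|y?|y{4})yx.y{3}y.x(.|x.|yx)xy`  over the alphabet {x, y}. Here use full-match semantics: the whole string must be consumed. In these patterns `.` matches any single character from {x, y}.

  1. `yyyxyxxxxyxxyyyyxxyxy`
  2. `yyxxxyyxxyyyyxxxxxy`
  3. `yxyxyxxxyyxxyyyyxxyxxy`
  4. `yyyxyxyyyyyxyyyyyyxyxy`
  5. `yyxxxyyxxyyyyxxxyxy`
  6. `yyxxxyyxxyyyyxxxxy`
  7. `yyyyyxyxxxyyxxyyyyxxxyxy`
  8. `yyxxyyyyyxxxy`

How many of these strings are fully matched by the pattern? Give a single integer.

8

1 → match
2 → match
3 → match
4 → match
5 → match
6 → match
7 → match
8 → match
Total matched: 8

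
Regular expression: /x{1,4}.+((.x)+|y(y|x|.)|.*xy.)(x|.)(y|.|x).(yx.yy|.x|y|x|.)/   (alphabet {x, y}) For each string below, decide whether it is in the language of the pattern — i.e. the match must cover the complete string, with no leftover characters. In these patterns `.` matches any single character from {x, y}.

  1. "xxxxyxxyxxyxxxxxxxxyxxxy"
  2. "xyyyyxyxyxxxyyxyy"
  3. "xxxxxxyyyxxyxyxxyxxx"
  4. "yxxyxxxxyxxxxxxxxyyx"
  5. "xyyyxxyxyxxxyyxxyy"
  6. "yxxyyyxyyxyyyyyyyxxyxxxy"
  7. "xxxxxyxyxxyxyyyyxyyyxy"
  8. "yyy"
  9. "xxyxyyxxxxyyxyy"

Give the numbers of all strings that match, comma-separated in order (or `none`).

3, 5

1 → no match
2 → no match
3 → match
4 → no match — must start with "x"
5 → match
6 → no match — must start with "x"
7 → no match
8 → no match — must start with "x"
9 → no match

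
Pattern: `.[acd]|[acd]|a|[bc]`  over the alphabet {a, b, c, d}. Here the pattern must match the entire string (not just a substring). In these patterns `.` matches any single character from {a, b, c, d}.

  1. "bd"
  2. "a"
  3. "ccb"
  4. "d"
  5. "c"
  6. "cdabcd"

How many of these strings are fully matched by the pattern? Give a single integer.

1 → match
2 → match
3 → no match
4 → match
5 → match
6 → no match
Total matched: 4

4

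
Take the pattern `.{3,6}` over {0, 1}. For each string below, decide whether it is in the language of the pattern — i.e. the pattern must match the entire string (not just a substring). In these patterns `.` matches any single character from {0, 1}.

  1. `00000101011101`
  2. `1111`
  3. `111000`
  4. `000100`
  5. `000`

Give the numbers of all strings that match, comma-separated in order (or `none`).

1 → no match
2 → match
3 → match
4 → match
5 → match

2, 3, 4, 5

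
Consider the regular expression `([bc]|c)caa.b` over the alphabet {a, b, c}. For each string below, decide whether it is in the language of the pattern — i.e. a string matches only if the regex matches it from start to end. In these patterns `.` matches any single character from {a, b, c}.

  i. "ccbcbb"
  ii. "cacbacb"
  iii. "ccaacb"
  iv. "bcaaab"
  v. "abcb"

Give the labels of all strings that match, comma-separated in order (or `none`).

iii, iv

i → no match
ii → no match
iii → match
iv → match
v → no match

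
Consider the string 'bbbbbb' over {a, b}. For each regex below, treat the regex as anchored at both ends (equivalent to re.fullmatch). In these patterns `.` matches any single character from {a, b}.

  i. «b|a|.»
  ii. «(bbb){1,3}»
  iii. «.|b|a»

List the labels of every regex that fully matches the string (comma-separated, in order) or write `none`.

ii

i → no match
ii → match
iii → no match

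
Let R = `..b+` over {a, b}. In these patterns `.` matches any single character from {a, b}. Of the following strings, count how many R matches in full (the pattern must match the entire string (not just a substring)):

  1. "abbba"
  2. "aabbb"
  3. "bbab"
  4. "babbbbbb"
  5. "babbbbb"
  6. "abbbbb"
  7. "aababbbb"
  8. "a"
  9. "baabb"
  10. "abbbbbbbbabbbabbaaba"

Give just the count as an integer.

4

1 → no match — must end with "b"
2 → match
3 → no match
4 → match
5 → match
6 → match
7 → no match
8 → no match — must end with "b"
9 → no match
10 → no match — must end with "b"
Total matched: 4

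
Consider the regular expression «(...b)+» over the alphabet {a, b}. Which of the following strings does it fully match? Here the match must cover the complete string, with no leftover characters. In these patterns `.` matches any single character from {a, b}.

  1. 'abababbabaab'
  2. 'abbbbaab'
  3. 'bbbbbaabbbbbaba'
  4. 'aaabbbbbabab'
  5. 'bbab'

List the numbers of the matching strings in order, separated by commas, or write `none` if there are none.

1 → no match
2 → match
3 → no match — must end with 'b'
4 → match
5 → match

2, 4, 5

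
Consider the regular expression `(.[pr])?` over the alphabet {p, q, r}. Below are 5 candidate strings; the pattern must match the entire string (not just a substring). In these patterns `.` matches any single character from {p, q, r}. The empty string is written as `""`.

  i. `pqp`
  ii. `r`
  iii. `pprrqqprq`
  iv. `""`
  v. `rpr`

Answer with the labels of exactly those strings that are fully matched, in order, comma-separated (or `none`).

iv

i → no match
ii → no match
iii → no match
iv → match
v → no match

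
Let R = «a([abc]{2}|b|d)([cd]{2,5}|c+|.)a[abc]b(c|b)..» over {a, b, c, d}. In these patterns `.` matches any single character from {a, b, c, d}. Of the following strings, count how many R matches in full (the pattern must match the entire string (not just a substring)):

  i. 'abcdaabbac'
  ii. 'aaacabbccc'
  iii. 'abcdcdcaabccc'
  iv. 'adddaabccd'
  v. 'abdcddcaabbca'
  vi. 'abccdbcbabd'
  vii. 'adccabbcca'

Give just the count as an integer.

6

i → match
ii → match
iii → match
iv → match
v → match
vi → no match
vii → match
Total matched: 6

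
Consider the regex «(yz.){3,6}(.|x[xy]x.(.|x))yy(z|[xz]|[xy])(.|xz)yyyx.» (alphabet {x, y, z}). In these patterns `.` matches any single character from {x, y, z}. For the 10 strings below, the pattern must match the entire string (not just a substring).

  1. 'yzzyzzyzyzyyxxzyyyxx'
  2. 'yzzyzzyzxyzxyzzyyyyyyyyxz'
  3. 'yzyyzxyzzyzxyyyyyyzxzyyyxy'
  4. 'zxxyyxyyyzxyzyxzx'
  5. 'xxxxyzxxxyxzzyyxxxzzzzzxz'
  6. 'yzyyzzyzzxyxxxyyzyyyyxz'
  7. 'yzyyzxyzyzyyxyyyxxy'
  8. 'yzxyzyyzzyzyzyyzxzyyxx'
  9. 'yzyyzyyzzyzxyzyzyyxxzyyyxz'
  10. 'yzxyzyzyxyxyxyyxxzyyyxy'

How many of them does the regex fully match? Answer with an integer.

1 → match
2 → match
3 → no match
4 → no match — must start with 'yz'
5 → no match — must start with 'yz'
6 → match
7 → no match
8 → no match
9 → match
10 → no match
Total matched: 4

4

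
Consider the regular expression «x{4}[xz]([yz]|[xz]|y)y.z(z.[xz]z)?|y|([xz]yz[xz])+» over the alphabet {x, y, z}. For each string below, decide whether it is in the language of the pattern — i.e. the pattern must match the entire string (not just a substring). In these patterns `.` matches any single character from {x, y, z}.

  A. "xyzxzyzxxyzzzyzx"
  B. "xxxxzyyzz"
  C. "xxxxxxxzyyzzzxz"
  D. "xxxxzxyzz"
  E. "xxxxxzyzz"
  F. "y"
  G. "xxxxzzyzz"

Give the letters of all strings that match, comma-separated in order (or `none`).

A → match
B → match
C → no match
D → match
E → match
F → match
G → match

A, B, D, E, F, G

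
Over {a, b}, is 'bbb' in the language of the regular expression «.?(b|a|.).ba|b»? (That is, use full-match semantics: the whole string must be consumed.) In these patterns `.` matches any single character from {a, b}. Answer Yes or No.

No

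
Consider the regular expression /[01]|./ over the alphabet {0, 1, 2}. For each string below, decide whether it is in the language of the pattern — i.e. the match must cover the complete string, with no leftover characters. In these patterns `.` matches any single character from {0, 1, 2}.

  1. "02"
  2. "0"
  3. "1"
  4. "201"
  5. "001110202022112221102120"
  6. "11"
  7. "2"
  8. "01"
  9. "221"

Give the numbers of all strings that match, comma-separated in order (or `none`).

1. "02" → no match
2. "0" → match
3. "1" → match
4. "201" → no match
5 → no match
6. "11" → no match
7. "2" → match
8. "01" → no match
9. "221" → no match

2, 3, 7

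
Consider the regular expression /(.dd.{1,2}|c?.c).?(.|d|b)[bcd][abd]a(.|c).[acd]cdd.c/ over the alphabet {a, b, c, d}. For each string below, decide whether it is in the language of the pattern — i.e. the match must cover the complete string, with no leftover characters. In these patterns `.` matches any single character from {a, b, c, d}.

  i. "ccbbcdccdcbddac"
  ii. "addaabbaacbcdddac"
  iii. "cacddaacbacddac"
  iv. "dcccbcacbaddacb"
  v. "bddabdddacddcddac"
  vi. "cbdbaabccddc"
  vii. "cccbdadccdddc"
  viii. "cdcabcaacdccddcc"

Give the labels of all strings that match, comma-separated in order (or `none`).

iii, v, viii

i → no match
ii → no match
iii → match
iv → no match — must end with "c"
v → match
vi → no match
vii → no match
viii → match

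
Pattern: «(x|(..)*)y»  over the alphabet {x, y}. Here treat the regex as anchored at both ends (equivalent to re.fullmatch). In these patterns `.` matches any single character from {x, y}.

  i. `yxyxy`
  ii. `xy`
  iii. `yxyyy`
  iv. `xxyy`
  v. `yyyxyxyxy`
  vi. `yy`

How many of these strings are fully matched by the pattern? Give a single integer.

4

i → match
ii → match
iii → match
iv → no match
v → match
vi → no match
Total matched: 4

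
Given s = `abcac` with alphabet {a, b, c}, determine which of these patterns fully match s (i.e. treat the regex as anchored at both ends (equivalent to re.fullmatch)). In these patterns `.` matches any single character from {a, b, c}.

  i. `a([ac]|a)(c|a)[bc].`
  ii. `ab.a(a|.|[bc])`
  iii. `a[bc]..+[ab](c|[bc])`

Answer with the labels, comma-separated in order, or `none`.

i → no match
ii → match
iii → no match

ii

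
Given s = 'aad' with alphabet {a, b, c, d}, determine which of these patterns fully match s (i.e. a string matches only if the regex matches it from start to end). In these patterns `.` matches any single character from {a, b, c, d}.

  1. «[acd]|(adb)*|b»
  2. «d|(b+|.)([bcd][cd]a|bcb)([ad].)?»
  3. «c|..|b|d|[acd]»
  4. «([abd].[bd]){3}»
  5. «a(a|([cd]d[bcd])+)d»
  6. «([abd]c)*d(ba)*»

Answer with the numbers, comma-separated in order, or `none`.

5

1 → no match
2 → no match
3 → no match
4 → no match
5 → match
6 → no match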